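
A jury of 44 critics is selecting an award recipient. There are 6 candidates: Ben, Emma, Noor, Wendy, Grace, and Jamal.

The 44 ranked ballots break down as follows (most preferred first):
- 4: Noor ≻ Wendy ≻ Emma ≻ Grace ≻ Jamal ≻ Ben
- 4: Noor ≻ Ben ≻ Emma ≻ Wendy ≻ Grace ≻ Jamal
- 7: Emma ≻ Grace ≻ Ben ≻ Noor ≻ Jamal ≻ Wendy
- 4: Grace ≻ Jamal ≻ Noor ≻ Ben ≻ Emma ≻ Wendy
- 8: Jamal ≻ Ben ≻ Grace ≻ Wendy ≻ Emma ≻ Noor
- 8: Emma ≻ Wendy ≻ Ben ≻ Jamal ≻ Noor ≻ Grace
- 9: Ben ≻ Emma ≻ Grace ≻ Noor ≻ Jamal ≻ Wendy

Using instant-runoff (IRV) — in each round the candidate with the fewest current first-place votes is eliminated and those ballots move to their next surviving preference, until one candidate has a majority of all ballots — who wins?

Ben

Round 1: Ben 9, Emma 15, Noor 8, Wendy 0, Grace 4, Jamal 8. Wendy eliminated.
Round 2: Ben 9, Emma 15, Noor 8, Grace 4, Jamal 8. Grace eliminated.
Round 3: Ben 9, Emma 15, Noor 8, Jamal 12. Noor eliminated.
Round 4: Ben 13, Emma 19, Jamal 12. Jamal eliminated.
Round 5: Ben 25, Emma 19. Ben has a majority (≥23).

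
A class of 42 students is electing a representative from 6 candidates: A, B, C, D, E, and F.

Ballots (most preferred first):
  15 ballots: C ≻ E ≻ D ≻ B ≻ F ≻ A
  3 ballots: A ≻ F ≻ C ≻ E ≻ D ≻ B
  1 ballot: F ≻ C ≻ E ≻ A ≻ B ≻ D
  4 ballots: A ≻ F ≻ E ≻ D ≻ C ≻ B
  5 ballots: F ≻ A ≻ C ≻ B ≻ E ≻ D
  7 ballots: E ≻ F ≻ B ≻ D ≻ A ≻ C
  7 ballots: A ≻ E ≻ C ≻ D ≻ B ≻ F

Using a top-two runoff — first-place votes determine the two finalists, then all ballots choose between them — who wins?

A

Round 1 first-place votes: A 14, B 0, C 15, D 0, E 7, F 6. C and A advance.
Runoff: C is ranked above A on 16 ballots, A above C on 26.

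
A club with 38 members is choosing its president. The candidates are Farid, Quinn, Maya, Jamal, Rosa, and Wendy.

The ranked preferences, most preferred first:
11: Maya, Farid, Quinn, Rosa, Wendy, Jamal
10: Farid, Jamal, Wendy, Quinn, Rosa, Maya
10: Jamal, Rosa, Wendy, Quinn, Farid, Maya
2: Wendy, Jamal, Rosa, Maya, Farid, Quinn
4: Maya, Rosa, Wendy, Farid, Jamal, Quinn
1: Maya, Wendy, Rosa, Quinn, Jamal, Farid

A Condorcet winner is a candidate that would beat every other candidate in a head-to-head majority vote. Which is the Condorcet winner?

Farid vs Quinn: 27–11
Farid vs Maya: 20–18
Farid vs Jamal: 25–13
Farid vs Rosa: 21–17
Farid vs Wendy: 21–17
Farid beats every other candidate.

Farid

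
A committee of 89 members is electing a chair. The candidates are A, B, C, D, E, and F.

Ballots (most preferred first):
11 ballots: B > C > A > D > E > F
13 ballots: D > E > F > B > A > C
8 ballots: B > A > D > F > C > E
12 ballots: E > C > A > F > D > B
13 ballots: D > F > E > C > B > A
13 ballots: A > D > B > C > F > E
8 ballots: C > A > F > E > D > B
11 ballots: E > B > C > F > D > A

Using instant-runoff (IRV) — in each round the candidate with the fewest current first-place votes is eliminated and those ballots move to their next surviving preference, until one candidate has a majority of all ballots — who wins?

A

Round 1: A 13, B 19, C 8, D 26, E 23, F 0. F eliminated.
Round 2: A 13, B 19, C 8, D 26, E 23. C eliminated.
Round 3: A 21, B 19, D 26, E 23. B eliminated.
Round 4: A 40, D 26, E 23. E eliminated.
Round 5: A 52, D 37. A has a majority (≥45).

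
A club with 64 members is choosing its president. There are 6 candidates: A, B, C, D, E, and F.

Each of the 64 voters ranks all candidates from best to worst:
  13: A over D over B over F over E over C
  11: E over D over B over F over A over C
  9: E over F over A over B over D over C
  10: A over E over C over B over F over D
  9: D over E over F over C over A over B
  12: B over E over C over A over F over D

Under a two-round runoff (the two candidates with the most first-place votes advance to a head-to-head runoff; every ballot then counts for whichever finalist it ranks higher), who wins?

Round 1 first-place votes: A 23, B 12, C 0, D 9, E 20, F 0. A and E advance.
Runoff: A is ranked above E on 23 ballots, E above A on 41.

E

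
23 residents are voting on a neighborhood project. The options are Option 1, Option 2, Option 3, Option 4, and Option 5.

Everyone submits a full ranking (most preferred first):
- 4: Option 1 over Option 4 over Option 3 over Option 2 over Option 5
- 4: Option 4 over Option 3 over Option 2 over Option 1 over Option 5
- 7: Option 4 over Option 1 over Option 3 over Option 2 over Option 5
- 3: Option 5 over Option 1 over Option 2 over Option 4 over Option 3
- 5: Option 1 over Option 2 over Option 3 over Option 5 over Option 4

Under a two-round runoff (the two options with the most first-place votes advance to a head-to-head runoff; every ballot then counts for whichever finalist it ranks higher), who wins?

Option 1

Round 1 first-place votes: Option 1 9, Option 2 0, Option 3 0, Option 4 11, Option 5 3. Option 4 and Option 1 advance.
Runoff: Option 4 is ranked above Option 1 on 11 ballots, Option 1 above Option 4 on 12.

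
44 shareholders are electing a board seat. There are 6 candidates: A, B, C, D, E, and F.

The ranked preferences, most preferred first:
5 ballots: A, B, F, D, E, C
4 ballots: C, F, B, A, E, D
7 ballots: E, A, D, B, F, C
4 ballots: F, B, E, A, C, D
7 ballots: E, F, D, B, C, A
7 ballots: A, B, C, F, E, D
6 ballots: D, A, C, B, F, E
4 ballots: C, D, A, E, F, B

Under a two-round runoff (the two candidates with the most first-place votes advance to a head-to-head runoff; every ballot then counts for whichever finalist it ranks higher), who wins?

Round 1 first-place votes: A 12, B 0, C 8, D 6, E 14, F 4. E and A advance.
Runoff: E is ranked above A on 18 ballots, A above E on 26.

A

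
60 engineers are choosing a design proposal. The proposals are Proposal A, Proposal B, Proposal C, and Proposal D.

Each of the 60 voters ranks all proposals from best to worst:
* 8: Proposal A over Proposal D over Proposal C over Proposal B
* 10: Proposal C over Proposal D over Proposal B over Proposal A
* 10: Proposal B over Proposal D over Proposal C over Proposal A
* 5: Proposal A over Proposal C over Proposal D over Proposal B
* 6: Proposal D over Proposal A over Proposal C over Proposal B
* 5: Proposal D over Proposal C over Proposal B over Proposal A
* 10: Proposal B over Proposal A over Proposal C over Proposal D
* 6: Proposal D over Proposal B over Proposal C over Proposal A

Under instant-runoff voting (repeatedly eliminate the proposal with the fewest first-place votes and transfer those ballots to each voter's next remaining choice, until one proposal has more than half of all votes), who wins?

Proposal D

Round 1: Proposal A 13, Proposal B 20, Proposal C 10, Proposal D 17. Proposal C eliminated.
Round 2: Proposal A 13, Proposal B 20, Proposal D 27. Proposal A eliminated.
Round 3: Proposal B 20, Proposal D 40. Proposal D has a majority (≥31).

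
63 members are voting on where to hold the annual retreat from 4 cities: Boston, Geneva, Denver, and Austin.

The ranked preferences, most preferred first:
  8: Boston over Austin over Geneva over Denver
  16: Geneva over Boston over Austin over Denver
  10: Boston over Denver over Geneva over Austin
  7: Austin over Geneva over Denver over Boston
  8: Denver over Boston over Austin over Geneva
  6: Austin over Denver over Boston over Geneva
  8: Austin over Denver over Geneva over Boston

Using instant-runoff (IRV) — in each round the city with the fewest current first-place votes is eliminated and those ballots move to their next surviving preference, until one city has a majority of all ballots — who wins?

Boston

Round 1: Boston 18, Geneva 16, Denver 8, Austin 21. Denver eliminated.
Round 2: Boston 26, Geneva 16, Austin 21. Geneva eliminated.
Round 3: Boston 42, Austin 21. Boston has a majority (≥32).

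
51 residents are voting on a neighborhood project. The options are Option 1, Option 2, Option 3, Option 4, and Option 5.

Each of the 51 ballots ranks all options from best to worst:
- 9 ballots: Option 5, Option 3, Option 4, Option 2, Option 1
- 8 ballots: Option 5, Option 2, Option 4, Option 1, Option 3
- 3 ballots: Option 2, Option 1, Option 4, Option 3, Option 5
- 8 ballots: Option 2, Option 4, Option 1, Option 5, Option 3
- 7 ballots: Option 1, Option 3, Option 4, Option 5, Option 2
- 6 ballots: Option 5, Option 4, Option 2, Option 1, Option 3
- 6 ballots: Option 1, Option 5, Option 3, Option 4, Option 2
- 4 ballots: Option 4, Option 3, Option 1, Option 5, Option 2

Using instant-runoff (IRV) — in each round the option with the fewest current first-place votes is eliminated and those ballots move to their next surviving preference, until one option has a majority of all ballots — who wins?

Option 1

Round 1: Option 1 13, Option 2 11, Option 3 0, Option 4 4, Option 5 23. Option 3 eliminated.
Round 2: Option 1 13, Option 2 11, Option 4 4, Option 5 23. Option 4 eliminated.
Round 3: Option 1 17, Option 2 11, Option 5 23. Option 2 eliminated.
Round 4: Option 1 28, Option 5 23. Option 1 has a majority (≥26).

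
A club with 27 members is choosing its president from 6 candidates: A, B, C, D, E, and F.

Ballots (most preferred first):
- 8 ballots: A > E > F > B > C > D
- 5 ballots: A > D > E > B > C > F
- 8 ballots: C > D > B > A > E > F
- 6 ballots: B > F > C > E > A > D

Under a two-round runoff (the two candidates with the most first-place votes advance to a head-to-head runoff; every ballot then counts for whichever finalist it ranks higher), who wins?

Round 1 first-place votes: A 13, B 6, C 8, D 0, E 0, F 0. A and C advance.
Runoff: A is ranked above C on 13 ballots, C above A on 14.

C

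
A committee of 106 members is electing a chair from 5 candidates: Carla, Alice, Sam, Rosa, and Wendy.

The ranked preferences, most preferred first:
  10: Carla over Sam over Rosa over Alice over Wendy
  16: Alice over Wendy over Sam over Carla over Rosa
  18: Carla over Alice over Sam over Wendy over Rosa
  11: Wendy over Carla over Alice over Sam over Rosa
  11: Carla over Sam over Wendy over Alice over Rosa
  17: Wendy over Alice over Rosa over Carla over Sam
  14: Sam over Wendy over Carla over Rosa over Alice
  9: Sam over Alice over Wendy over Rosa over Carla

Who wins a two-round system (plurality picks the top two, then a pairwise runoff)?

Wendy

Round 1 first-place votes: Carla 39, Alice 16, Sam 23, Rosa 0, Wendy 28. Carla and Wendy advance.
Runoff: Carla is ranked above Wendy on 39 ballots, Wendy above Carla on 67.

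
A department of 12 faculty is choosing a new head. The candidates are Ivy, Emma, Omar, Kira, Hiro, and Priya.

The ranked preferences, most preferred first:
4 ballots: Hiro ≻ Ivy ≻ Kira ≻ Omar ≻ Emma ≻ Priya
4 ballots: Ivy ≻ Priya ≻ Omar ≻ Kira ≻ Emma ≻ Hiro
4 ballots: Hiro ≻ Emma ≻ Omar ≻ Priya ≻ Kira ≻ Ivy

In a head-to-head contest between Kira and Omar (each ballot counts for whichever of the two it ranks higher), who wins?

Kira is ranked above Omar on 4 ballots; Omar above Kira on 8.

Omar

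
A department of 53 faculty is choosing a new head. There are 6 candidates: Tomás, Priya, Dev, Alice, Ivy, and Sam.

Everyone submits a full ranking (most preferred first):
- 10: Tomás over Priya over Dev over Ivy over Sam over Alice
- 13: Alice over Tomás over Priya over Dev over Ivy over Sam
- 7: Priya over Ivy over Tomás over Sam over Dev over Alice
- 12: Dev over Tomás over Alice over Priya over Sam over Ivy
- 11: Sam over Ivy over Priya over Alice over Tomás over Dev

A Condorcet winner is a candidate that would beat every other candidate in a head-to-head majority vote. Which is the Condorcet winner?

Tomás

Tomás vs Priya: 35–18
Tomás vs Dev: 41–12
Tomás vs Alice: 29–24
Tomás vs Ivy: 35–18
Tomás vs Sam: 42–11
Tomás beats every other candidate.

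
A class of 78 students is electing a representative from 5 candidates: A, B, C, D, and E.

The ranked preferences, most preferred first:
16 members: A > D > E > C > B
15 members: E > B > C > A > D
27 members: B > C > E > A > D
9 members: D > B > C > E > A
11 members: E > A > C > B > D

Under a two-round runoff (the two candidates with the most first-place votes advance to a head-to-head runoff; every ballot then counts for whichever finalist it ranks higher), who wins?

E

Round 1 first-place votes: A 16, B 27, C 0, D 9, E 26. B and E advance.
Runoff: B is ranked above E on 36 ballots, E above B on 42.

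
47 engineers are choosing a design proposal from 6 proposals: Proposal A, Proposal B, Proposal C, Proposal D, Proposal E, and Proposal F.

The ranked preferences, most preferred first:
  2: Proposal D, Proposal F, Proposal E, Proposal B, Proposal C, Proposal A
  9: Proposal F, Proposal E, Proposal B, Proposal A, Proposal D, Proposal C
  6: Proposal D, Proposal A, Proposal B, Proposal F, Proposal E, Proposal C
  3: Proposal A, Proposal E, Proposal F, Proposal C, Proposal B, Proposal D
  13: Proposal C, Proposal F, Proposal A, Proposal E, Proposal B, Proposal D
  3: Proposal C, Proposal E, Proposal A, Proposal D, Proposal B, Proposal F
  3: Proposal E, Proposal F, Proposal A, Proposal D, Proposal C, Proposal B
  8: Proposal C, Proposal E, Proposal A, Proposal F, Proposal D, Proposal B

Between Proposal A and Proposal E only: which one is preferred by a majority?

Proposal E

Proposal A is ranked above Proposal E on 22 ballots; Proposal E above Proposal A on 25.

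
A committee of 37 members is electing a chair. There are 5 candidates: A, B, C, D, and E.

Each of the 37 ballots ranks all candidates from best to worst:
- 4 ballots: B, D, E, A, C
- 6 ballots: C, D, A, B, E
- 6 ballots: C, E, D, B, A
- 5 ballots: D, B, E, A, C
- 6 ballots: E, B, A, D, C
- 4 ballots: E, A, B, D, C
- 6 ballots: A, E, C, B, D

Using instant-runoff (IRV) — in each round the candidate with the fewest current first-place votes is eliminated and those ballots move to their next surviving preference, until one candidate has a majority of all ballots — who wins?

Round 1: A 6, B 4, C 12, D 5, E 10. B eliminated.
Round 2: A 6, C 12, D 9, E 10. A eliminated.
Round 3: C 12, D 9, E 16. D eliminated.
Round 4: C 12, E 25. E has a majority (≥19).

E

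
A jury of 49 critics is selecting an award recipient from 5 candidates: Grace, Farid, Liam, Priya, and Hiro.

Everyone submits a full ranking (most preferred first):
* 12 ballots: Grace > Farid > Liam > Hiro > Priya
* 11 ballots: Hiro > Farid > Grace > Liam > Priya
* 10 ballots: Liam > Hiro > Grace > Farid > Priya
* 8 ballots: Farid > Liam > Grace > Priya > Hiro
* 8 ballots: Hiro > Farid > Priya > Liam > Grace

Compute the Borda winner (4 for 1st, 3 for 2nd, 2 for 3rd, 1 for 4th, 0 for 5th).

Farid

Grace: 12×4 + 11×2 + 10×2 + 8×2 + 8×0 = 106
Farid: 12×3 + 11×3 + 10×1 + 8×4 + 8×3 = 135
Liam: 12×2 + 11×1 + 10×4 + 8×3 + 8×1 = 107
Priya: 12×0 + 11×0 + 10×0 + 8×1 + 8×2 = 24
Hiro: 12×1 + 11×4 + 10×3 + 8×0 + 8×4 = 118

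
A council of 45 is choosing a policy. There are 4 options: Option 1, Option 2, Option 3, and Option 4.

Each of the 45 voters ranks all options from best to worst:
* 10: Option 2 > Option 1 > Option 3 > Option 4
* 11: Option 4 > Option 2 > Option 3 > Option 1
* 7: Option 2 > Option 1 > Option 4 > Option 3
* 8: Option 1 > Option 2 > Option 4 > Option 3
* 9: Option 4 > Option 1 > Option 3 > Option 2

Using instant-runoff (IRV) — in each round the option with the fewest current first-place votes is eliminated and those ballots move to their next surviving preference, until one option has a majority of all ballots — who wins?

Option 2

Round 1: Option 1 8, Option 2 17, Option 3 0, Option 4 20. Option 3 eliminated.
Round 2: Option 1 8, Option 2 17, Option 4 20. Option 1 eliminated.
Round 3: Option 2 25, Option 4 20. Option 2 has a majority (≥23).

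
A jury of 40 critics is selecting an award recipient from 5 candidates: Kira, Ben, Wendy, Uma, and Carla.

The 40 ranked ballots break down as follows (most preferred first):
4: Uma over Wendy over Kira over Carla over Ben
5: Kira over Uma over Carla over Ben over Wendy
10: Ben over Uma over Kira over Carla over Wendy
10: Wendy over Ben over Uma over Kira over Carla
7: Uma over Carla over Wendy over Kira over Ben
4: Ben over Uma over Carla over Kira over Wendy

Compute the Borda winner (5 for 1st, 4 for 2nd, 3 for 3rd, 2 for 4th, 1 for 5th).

Kira: 4×3 + 5×5 + 10×3 + 10×2 + 7×2 + 4×2 = 109
Ben: 4×1 + 5×2 + 10×5 + 10×4 + 7×1 + 4×5 = 131
Wendy: 4×4 + 5×1 + 10×1 + 10×5 + 7×3 + 4×1 = 106
Uma: 4×5 + 5×4 + 10×4 + 10×3 + 7×5 + 4×4 = 161
Carla: 4×2 + 5×3 + 10×2 + 10×1 + 7×4 + 4×3 = 93

Uma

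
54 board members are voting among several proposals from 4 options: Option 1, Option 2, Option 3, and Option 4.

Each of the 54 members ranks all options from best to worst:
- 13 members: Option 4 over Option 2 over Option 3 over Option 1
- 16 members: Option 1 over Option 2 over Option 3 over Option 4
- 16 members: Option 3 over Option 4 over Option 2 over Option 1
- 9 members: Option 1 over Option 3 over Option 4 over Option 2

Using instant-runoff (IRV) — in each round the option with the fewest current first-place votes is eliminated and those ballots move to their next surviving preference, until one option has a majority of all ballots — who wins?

Option 3

Round 1: Option 1 25, Option 2 0, Option 3 16, Option 4 13. Option 2 eliminated.
Round 2: Option 1 25, Option 3 16, Option 4 13. Option 4 eliminated.
Round 3: Option 1 25, Option 3 29. Option 3 has a majority (≥28).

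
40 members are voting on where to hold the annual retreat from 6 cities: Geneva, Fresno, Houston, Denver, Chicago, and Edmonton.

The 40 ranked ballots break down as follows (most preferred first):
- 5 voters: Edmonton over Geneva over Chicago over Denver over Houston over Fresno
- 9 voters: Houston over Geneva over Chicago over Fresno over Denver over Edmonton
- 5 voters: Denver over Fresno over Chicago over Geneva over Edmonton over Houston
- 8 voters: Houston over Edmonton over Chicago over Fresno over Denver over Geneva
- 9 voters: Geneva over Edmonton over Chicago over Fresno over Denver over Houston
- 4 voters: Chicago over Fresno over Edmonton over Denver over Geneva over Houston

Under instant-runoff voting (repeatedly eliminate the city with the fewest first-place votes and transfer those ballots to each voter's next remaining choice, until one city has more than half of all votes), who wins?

Round 1: Geneva 9, Fresno 0, Houston 17, Denver 5, Chicago 4, Edmonton 5. Fresno eliminated.
Round 2: Geneva 9, Houston 17, Denver 5, Chicago 4, Edmonton 5. Chicago eliminated.
Round 3: Geneva 9, Houston 17, Denver 5, Edmonton 9. Denver eliminated.
Round 4: Geneva 14, Houston 17, Edmonton 9. Edmonton eliminated.
Round 5: Geneva 23, Houston 17. Geneva has a majority (≥21).

Geneva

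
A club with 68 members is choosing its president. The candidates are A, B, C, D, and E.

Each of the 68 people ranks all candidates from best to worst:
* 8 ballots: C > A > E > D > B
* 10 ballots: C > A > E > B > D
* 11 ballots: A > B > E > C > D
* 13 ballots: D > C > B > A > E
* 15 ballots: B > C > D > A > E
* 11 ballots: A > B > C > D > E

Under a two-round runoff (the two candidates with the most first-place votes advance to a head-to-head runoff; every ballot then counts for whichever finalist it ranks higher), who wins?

C

Round 1 first-place votes: A 22, B 15, C 18, D 13, E 0. A and C advance.
Runoff: A is ranked above C on 22 ballots, C above A on 46.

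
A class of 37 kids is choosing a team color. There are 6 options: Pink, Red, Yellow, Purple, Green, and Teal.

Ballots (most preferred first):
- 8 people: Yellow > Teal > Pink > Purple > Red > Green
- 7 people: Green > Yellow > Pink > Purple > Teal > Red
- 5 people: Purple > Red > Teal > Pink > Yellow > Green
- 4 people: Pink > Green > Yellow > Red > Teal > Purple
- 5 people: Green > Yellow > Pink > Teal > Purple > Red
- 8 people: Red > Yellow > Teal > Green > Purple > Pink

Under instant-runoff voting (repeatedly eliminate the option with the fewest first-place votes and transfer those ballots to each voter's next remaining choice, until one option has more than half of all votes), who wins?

Red

Round 1: Pink 4, Red 8, Yellow 8, Purple 5, Green 12, Teal 0. Teal eliminated.
Round 2: Pink 4, Red 8, Yellow 8, Purple 5, Green 12. Pink eliminated.
Round 3: Red 8, Yellow 8, Purple 5, Green 16. Purple eliminated.
Round 4: Red 13, Yellow 8, Green 16. Yellow eliminated.
Round 5: Red 21, Green 16. Red has a majority (≥19).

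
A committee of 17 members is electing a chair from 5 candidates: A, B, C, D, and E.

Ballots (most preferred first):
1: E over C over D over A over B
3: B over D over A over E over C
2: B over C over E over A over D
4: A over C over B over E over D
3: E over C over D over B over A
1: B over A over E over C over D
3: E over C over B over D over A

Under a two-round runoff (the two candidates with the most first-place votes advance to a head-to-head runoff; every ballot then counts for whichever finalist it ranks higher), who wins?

B

Round 1 first-place votes: A 4, B 6, C 0, D 0, E 7. E and B advance.
Runoff: E is ranked above B on 7 ballots, B above E on 10.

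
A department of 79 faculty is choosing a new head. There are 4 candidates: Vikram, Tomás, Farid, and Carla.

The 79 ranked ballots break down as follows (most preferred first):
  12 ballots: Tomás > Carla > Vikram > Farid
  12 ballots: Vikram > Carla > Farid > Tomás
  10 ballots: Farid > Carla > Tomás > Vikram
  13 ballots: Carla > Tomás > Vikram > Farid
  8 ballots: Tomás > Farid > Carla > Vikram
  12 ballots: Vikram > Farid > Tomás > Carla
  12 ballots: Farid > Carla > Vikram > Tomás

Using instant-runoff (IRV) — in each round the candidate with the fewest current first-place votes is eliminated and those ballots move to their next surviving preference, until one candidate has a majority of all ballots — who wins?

Tomás

Round 1: Vikram 24, Tomás 20, Farid 22, Carla 13. Carla eliminated.
Round 2: Vikram 24, Tomás 33, Farid 22. Farid eliminated.
Round 3: Vikram 36, Tomás 43. Tomás has a majority (≥40).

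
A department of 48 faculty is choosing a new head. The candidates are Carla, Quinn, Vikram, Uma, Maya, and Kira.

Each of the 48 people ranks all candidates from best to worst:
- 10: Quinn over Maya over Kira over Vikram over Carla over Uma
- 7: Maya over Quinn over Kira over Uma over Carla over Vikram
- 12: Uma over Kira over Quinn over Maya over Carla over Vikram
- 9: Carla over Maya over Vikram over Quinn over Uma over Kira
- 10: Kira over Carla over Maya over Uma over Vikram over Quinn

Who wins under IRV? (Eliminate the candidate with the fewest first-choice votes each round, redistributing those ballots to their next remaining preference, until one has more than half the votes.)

Round 1: Carla 9, Quinn 10, Vikram 0, Uma 12, Maya 7, Kira 10. Vikram eliminated.
Round 2: Carla 9, Quinn 10, Uma 12, Maya 7, Kira 10. Maya eliminated.
Round 3: Carla 9, Quinn 17, Uma 12, Kira 10. Carla eliminated.
Round 4: Quinn 26, Uma 12, Kira 10. Quinn has a majority (≥25).

Quinn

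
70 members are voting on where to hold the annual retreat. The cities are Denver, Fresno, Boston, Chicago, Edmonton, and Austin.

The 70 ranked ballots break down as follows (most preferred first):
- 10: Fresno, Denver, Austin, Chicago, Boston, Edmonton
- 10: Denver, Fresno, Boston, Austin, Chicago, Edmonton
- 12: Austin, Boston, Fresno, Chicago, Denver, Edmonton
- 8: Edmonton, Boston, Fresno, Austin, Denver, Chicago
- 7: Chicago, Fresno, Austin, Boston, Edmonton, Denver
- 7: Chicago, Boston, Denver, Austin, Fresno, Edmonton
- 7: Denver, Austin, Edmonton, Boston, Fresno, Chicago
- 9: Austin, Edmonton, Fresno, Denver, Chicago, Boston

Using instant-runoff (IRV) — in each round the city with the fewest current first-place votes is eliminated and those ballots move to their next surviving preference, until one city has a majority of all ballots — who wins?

Round 1: Denver 17, Fresno 10, Boston 0, Chicago 14, Edmonton 8, Austin 21. Boston eliminated.
Round 2: Denver 17, Fresno 10, Chicago 14, Edmonton 8, Austin 21. Edmonton eliminated.
Round 3: Denver 17, Fresno 18, Chicago 14, Austin 21. Chicago eliminated.
Round 4: Denver 24, Fresno 25, Austin 21. Austin eliminated.
Round 5: Denver 24, Fresno 46. Fresno has a majority (≥36).

Fresno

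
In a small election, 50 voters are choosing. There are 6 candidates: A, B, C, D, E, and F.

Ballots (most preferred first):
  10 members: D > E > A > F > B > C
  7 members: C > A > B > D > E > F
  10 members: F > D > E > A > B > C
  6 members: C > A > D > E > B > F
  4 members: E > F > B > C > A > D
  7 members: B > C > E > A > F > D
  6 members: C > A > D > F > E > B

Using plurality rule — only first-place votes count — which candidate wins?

C

First-place votes: A 0, B 7, C 19, D 10, E 4, F 10.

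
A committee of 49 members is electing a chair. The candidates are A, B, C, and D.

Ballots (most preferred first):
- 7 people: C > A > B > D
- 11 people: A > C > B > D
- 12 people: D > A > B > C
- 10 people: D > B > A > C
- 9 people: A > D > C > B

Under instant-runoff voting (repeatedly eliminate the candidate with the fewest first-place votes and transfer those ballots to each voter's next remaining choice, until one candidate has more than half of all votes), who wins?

Round 1: A 20, B 0, C 7, D 22. B eliminated.
Round 2: A 20, C 7, D 22. C eliminated.
Round 3: A 27, D 22. A has a majority (≥25).

A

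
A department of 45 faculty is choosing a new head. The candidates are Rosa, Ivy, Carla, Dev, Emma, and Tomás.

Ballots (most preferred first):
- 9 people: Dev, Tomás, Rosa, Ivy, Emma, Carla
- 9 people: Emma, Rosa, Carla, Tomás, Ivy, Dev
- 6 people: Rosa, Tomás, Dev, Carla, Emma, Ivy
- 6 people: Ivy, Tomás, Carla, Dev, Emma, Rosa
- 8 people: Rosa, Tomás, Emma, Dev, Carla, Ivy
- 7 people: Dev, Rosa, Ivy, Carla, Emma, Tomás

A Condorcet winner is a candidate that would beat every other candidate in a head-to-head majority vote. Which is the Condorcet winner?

Rosa vs Ivy: 39–6
Rosa vs Carla: 39–6
Rosa vs Dev: 23–22
Rosa vs Emma: 30–15
Rosa vs Tomás: 30–15
Rosa beats every other candidate.

Rosa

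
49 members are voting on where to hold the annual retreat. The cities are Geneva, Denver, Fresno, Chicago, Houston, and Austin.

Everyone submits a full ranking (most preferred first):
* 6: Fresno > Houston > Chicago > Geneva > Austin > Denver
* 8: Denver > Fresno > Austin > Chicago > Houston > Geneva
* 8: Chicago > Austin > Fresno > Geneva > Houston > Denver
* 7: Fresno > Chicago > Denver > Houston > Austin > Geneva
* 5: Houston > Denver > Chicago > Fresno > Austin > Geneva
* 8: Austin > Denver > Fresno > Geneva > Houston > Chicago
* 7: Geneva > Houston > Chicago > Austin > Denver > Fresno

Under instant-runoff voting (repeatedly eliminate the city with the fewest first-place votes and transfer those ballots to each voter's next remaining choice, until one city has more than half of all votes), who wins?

Round 1: Geneva 7, Denver 8, Fresno 13, Chicago 8, Houston 5, Austin 8. Houston eliminated.
Round 2: Geneva 7, Denver 13, Fresno 13, Chicago 8, Austin 8. Geneva eliminated.
Round 3: Denver 13, Fresno 13, Chicago 15, Austin 8. Austin eliminated.
Round 4: Denver 21, Fresno 13, Chicago 15. Fresno eliminated.
Round 5: Denver 21, Chicago 28. Chicago has a majority (≥25).

Chicago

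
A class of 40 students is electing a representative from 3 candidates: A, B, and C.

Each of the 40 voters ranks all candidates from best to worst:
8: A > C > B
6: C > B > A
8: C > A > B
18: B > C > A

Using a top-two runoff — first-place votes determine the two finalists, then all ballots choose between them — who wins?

Round 1 first-place votes: A 8, B 18, C 14. B and C advance.
Runoff: B is ranked above C on 18 ballots, C above B on 22.

C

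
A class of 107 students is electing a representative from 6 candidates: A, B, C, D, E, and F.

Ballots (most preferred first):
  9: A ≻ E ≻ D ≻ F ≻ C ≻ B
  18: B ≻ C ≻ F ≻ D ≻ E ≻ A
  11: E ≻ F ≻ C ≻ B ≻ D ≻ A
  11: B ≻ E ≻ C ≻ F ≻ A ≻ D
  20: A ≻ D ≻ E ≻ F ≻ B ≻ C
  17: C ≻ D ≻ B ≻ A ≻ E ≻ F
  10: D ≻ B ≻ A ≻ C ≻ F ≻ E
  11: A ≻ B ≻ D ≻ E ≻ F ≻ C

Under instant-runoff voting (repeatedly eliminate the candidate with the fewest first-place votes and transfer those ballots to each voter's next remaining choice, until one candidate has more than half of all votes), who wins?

Round 1: A 40, B 29, C 17, D 10, E 11, F 0. F eliminated.
Round 2: A 40, B 29, C 17, D 10, E 11. D eliminated.
Round 3: A 40, B 39, C 17, E 11. E eliminated.
Round 4: A 40, B 39, C 28. C eliminated.
Round 5: A 40, B 67. B has a majority (≥54).

B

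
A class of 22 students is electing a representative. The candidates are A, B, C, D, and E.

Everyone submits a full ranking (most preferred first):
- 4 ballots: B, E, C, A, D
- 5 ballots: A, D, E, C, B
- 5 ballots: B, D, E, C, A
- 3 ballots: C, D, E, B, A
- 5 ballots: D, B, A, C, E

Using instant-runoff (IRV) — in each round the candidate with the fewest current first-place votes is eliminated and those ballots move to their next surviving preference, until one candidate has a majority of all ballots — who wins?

D

Round 1: A 5, B 9, C 3, D 5, E 0. E eliminated.
Round 2: A 5, B 9, C 3, D 5. C eliminated.
Round 3: A 5, B 9, D 8. A eliminated.
Round 4: B 9, D 13. D has a majority (≥12).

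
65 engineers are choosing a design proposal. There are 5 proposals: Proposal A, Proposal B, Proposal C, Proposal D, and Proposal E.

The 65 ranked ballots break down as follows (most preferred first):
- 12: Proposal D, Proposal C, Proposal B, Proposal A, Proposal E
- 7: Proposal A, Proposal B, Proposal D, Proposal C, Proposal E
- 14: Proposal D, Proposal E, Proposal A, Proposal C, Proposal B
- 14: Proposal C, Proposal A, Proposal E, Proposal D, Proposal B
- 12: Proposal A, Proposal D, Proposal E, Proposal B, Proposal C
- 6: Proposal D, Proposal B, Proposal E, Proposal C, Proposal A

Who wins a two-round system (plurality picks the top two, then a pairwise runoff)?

Round 1 first-place votes: Proposal A 19, Proposal B 0, Proposal C 14, Proposal D 32, Proposal E 0. Proposal D and Proposal A advance.
Runoff: Proposal D is ranked above Proposal A on 32 ballots, Proposal A above Proposal D on 33.

Proposal A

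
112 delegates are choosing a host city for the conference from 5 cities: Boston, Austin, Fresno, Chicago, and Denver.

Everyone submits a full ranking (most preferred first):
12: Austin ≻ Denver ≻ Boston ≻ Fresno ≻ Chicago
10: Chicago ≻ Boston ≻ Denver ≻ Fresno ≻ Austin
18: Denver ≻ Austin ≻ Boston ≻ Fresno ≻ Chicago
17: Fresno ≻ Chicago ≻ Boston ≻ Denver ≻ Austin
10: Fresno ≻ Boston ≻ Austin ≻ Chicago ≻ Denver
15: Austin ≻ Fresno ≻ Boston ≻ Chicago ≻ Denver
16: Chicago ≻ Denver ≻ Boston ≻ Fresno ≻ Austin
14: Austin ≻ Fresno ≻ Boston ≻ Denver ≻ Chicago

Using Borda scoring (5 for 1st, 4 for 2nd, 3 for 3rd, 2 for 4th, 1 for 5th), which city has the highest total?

Boston: 12×3 + 10×4 + 18×3 + 17×3 + 10×4 + 15×3 + 16×3 + 14×3 = 356
Austin: 12×5 + 10×1 + 18×4 + 17×1 + 10×3 + 15×5 + 16×1 + 14×5 = 350
Fresno: 12×2 + 10×2 + 18×2 + 17×5 + 10×5 + 15×4 + 16×2 + 14×4 = 363
Chicago: 12×1 + 10×5 + 18×1 + 17×4 + 10×2 + 15×2 + 16×5 + 14×1 = 292
Denver: 12×4 + 10×3 + 18×5 + 17×2 + 10×1 + 15×1 + 16×4 + 14×2 = 319

Fresno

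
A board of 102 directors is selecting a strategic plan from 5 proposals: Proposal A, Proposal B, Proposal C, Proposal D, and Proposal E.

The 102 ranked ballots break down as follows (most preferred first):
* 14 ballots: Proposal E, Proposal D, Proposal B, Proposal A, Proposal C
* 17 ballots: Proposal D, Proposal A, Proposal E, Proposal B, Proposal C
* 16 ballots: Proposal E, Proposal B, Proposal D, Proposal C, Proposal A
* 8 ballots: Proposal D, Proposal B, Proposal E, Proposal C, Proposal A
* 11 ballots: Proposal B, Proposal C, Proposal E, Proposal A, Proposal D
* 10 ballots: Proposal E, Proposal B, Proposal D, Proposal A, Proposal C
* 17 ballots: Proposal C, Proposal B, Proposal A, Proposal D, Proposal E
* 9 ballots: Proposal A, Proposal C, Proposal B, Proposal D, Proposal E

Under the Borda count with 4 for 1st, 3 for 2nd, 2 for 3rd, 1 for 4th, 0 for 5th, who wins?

Proposal B

Proposal A: 14×1 + 17×3 + 16×0 + 8×0 + 11×1 + 10×1 + 17×2 + 9×4 = 156
Proposal B: 14×2 + 17×1 + 16×3 + 8×3 + 11×4 + 10×3 + 17×3 + 9×2 = 260
Proposal C: 14×0 + 17×0 + 16×1 + 8×1 + 11×3 + 10×0 + 17×4 + 9×3 = 152
Proposal D: 14×3 + 17×4 + 16×2 + 8×4 + 11×0 + 10×2 + 17×1 + 9×1 = 220
Proposal E: 14×4 + 17×2 + 16×4 + 8×2 + 11×2 + 10×4 + 17×0 + 9×0 = 232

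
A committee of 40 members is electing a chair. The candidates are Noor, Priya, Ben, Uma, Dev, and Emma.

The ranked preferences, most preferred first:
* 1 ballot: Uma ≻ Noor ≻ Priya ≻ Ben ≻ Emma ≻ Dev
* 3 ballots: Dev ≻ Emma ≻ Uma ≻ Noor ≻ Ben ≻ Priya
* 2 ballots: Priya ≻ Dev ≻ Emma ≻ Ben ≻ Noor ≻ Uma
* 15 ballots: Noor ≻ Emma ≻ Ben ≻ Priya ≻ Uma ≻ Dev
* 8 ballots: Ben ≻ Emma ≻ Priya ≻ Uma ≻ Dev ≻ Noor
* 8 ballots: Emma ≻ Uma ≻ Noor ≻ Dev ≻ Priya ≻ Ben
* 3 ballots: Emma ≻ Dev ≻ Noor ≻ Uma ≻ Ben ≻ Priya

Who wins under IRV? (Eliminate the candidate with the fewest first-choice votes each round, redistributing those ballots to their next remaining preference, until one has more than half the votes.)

Emma

Round 1: Noor 15, Priya 2, Ben 8, Uma 1, Dev 3, Emma 11. Uma eliminated.
Round 2: Noor 16, Priya 2, Ben 8, Dev 3, Emma 11. Priya eliminated.
Round 3: Noor 16, Ben 8, Dev 5, Emma 11. Dev eliminated.
Round 4: Noor 16, Ben 8, Emma 16. Ben eliminated.
Round 5: Noor 16, Emma 24. Emma has a majority (≥21).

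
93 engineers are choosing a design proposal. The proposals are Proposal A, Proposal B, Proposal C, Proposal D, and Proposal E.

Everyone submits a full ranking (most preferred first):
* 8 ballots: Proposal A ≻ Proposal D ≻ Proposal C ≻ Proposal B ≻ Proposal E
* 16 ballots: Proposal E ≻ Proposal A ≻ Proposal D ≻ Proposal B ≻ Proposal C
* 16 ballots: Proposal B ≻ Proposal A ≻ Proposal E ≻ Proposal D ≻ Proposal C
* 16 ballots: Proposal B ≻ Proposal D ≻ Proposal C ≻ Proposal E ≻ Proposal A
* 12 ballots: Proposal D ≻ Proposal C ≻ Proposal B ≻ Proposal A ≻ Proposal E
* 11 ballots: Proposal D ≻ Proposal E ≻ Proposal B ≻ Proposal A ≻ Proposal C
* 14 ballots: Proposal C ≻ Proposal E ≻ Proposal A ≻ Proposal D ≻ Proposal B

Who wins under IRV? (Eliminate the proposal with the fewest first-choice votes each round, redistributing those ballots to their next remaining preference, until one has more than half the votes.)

Proposal D

Round 1: Proposal A 8, Proposal B 32, Proposal C 14, Proposal D 23, Proposal E 16. Proposal A eliminated.
Round 2: Proposal B 32, Proposal C 14, Proposal D 31, Proposal E 16. Proposal C eliminated.
Round 3: Proposal B 32, Proposal D 31, Proposal E 30. Proposal E eliminated.
Round 4: Proposal B 32, Proposal D 61. Proposal D has a majority (≥47).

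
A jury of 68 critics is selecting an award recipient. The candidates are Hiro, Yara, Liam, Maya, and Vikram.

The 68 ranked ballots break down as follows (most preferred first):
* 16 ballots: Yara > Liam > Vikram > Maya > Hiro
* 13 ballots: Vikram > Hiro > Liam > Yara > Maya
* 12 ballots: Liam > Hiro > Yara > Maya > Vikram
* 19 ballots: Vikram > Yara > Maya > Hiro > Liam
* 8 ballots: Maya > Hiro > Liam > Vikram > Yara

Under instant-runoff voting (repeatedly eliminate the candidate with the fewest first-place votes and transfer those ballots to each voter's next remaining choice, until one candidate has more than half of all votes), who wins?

Liam

Round 1: Hiro 0, Yara 16, Liam 12, Maya 8, Vikram 32. Hiro eliminated.
Round 2: Yara 16, Liam 12, Maya 8, Vikram 32. Maya eliminated.
Round 3: Yara 16, Liam 20, Vikram 32. Yara eliminated.
Round 4: Liam 36, Vikram 32. Liam has a majority (≥35).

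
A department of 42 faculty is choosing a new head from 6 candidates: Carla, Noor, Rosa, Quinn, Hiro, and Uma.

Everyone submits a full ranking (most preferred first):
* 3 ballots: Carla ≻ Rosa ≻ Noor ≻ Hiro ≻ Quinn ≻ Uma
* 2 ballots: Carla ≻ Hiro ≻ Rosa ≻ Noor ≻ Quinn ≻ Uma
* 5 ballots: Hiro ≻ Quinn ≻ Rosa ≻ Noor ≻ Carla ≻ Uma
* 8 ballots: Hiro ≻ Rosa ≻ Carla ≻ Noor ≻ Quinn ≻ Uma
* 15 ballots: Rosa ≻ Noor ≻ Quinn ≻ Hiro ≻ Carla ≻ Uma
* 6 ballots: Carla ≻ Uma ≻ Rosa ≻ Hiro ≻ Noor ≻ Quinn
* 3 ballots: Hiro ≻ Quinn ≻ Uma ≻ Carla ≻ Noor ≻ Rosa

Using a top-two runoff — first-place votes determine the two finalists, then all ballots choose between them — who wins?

Rosa

Round 1 first-place votes: Carla 11, Noor 0, Rosa 15, Quinn 0, Hiro 16, Uma 0. Hiro and Rosa advance.
Runoff: Hiro is ranked above Rosa on 18 ballots, Rosa above Hiro on 24.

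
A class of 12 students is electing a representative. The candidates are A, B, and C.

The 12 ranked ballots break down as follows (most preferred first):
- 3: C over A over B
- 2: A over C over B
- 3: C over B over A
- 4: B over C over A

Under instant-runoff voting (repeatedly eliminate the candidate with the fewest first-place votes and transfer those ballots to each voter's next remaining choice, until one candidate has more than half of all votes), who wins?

C

Round 1: A 2, B 4, C 6. A eliminated.
Round 2: B 4, C 8. C has a majority (≥7).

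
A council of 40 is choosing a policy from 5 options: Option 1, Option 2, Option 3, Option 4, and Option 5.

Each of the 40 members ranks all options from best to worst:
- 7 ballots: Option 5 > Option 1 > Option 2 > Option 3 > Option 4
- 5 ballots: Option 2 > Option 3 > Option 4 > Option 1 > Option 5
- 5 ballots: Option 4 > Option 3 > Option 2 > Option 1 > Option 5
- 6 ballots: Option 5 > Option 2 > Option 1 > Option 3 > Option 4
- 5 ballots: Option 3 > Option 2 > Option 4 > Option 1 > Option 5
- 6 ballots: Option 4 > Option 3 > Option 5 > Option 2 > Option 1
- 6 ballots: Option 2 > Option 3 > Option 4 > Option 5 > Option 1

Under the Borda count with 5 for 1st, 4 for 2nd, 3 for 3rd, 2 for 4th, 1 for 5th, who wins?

Option 2

Option 1: 7×4 + 5×2 + 5×2 + 6×3 + 5×2 + 6×1 + 6×1 = 88
Option 2: 7×3 + 5×5 + 5×3 + 6×4 + 5×4 + 6×2 + 6×5 = 147
Option 3: 7×2 + 5×4 + 5×4 + 6×2 + 5×5 + 6×4 + 6×4 = 139
Option 4: 7×1 + 5×3 + 5×5 + 6×1 + 5×3 + 6×5 + 6×3 = 116
Option 5: 7×5 + 5×1 + 5×1 + 6×5 + 5×1 + 6×3 + 6×2 = 110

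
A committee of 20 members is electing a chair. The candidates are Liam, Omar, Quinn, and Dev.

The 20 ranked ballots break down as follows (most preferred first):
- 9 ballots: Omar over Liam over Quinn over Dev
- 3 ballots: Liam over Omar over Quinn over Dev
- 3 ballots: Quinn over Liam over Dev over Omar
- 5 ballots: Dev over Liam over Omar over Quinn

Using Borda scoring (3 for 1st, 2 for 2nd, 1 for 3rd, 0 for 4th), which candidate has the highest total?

Liam: 9×2 + 3×3 + 3×2 + 5×2 = 43
Omar: 9×3 + 3×2 + 3×0 + 5×1 = 38
Quinn: 9×1 + 3×1 + 3×3 + 5×0 = 21
Dev: 9×0 + 3×0 + 3×1 + 5×3 = 18

Liam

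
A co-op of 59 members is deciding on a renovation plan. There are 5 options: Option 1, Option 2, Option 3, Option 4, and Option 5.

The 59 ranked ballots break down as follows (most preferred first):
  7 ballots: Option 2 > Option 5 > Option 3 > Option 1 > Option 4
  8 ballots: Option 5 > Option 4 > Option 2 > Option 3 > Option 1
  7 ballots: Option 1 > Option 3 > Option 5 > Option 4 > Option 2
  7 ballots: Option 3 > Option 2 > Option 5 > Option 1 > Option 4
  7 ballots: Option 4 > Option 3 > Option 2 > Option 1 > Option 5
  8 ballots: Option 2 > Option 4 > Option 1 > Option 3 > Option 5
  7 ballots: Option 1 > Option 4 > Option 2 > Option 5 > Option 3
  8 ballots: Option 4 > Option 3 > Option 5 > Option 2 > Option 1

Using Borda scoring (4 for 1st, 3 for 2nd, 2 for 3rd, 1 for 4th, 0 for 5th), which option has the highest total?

Option 4

Option 1: 7×1 + 8×0 + 7×4 + 7×1 + 7×1 + 8×2 + 7×4 + 8×0 = 93
Option 2: 7×4 + 8×2 + 7×0 + 7×3 + 7×2 + 8×4 + 7×2 + 8×1 = 133
Option 3: 7×2 + 8×1 + 7×3 + 7×4 + 7×3 + 8×1 + 7×0 + 8×3 = 124
Option 4: 7×0 + 8×3 + 7×1 + 7×0 + 7×4 + 8×3 + 7×3 + 8×4 = 136
Option 5: 7×3 + 8×4 + 7×2 + 7×2 + 7×0 + 8×0 + 7×1 + 8×2 = 104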